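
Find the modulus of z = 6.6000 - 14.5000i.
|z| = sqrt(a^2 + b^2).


|z| = sqrt(6.6^2 + (-14.5)^2) = sqrt(43.56 + 210.25) = sqrt(253.81) = 15.9314

|z| = 15.9314


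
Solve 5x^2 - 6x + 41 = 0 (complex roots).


disc = (-6)^2 - 4*5*41 = 36 - 820 = -784
sqrt(|disc|) = sqrt(784) = 28.0000
Real part = 6/(2*5) = 0.6000
Imag part = 28.0000/(2*5) = 2.8000

0.6000 ± 2.8000i


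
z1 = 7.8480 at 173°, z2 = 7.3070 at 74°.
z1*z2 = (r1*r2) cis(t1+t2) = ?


r = 7.8480 * 7.3070 = 57.3453
theta = 173° + 74° = 247° = 247° (mod 360)

57.3453 cis(247°)


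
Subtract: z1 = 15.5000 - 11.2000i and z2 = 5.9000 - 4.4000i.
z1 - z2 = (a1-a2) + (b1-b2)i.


Real: 15.5 - 5.9 = 9.6
Imag: -11.2 + 4.4 = -6.8

9.6000 - 6.8000i


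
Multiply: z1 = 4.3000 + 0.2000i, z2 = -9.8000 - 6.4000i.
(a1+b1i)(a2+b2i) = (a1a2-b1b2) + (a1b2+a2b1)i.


Real = 4.3*(-9.8) - 0.2*(-6.4) = -42.14 - (-1.28) = -40.86
Imag = 4.3*(-6.4) - (9.8)*0.2 = -27.52 - (1.96) = -29.48

-40.8600 - 29.4800i


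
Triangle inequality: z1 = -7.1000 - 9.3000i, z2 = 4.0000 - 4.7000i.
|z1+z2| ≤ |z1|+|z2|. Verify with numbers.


|z1| = sqrt((-7.1)^2 + (-9.3)^2) = sqrt(136.9) = 11.7004
|z2| = sqrt(4^2 + (-4.7)^2) = sqrt(38.09) = 6.1717
z1+z2 = -3.1000 - 14.0000i
|z1+z2| = sqrt(205.61) = 14.3391
|z1|+|z2| = 11.7004 + 6.1717 = 17.8721

|z1+z2| = 14.3391 ≤ |z1|+|z2| = 17.8721 (verified)


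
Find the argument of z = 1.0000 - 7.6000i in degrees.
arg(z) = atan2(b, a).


Re = 1, Im = -7.6
arg = atan2(-7.6, 1) = -82.5041 degrees

arg(z) = -82.5041 degrees


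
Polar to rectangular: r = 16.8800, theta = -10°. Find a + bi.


a = 16.8800*cos(-10°) = 16.8800*0.98481 = 16.6236
b = 16.8800*sin(-10°) = 16.8800*(-0.17365) = -2.9312

16.6236 - 2.9312i


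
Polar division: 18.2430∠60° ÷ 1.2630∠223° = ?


r = 18.2430 / 1.2630 = 14.4442
theta = 60° - 223° = -163° = 197° (mod 360)

14.4442 cis(197°)


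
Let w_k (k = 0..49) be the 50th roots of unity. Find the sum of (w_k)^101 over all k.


The roots are w_k = w^k with w = e^(2*pi*i/50), and (w^k)^101 = (w^101)^k.
So S = 1 + u + u^2 + ... + u^(49) with u = w^101.
101 = 2*50 + 1, so 101 is not a multiple of 50: u = (w^50)^2 * w^1 = w^1 ≠ 1 (w is a primitive 50th root), while u^50 = (w^50)^101 = 1.
Geometric series: S = (1 - u^50)/(1 - u) = (1 - 1)/(1 - u) = 0

S = 0


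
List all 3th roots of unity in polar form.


The 3th roots of unity are cis(360k/3°) for k=0..2
Angle step = 360/3 = 120°
Primitive root: cis(120°)
Primitive root = -0.5000 + 0.8660i

3 roots at angles: 0°, 120°, 240°


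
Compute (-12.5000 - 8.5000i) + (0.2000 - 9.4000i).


Real: -12.5 + 0.2 = -12.3
Imag: -8.5 - 9.4 = -17.9

-12.3000 - 17.9000i


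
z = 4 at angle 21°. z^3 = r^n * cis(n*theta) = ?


r^3 = 4^3 = 64
n*theta = 3*21° = 63° = 63° (mod 360)
a = 64*cos(63°) = 29.0554
b = 64*sin(63°) = 57.0244

64 cis(63°) = 29.0554 + 57.0244i


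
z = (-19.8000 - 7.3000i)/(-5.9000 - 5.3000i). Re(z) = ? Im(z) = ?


Multiply by conjugate: (-19.8000 - 7.3000i)(-5.9000 + 5.3000i) / ((-5.9)^2 + (-5.3)^2)
Numerator real = -19.8*(-5.9) - (7.3)*(-5.3) = 155.51
Numerator imag = -7.3*(-5.9) - (-19.8)*(-5.3) = -61.87
Denominator = 62.9
Re(z) = 155.51/62.9 = 2.4723
Im(z) = -61.87/62.9 = -0.9836

Re(z) = 2.4723, Im(z) = -0.9836


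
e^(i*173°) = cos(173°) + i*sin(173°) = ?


cos(173°) = -0.9925
sin(173°) = 0.1219

e^(i*173°) = -0.9925 + 0.1219i


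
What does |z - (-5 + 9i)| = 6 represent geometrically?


|z - z0| = r is a circle with center z0 and radius r.
Center = (-5, 9), radius = 6

Circle with center (-5, 9) and radius 6


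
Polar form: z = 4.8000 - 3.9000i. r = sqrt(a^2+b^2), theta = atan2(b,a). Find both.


r = sqrt(23.04+15.21) = sqrt(38.25) = 6.1847
theta = atan2(-3.9, 4.8) = -39.0939 degrees

r = 6.1847, theta = -39.0939 degrees


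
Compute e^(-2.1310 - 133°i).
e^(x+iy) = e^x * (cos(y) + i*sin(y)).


e^-2.1310 = 0.1187
cos(-133°) = -0.682
sin(-133°) = -0.7314
Real = 0.1187*(-0.682) = -0.0810
Imag = 0.1187*(-0.7314) = -0.0868

-0.0810 - 0.0868i


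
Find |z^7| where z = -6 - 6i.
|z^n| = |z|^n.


|z| = sqrt(36+36) = sqrt(72) = 8.4853
|z^7| = |z|^7 = (sqrt(72))^7 = 72^3 * sqrt(72) = 373248*sqrt(72)

|z^7| = 373248*sqrt(72) ≈ 3167114.3024


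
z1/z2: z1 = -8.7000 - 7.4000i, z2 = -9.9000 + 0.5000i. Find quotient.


Conjugate of z2 = -9.9000 - 0.5000i
Numerator: (-8.7000 - 7.4000i)(-9.9000 - 0.5000i) = 82.4300 + 77.6100i
Denominator: (-9.9)^2 + 0.5^2 = 98.26
Result = (82.4300 + 77.6100i)/98.26

0.8389 + 0.7898i


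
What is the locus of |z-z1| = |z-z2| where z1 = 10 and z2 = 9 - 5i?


Equal distances means the locus is the perpendicular bisector of z1 and z2.
Midpoint = ((10+9)/2, (0+(-5))/2) = (9.5000, -2.5000)

Perpendicular bisector through (9.5000, -2.5000)


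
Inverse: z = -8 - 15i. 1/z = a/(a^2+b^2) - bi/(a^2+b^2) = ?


|z|^2 = 64+225 = 289
1/z = (-8 + 15i)/289

1/z = -0.0277 + 0.0519i


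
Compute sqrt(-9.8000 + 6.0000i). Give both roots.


|z| = sqrt(96.04+36) = 11.4909
sqrt((|z|+a)/2) = sqrt((11.4909+(-9.8))/2) = sqrt(0.8454) = 0.9195
sqrt((|z|-a)/2) = sqrt((11.4909-(-9.8))/2) = sqrt(10.6454) = 3.2627

±(0.9195 + 3.2627i) i.e. 0.9195 + 3.2627i and -0.9195 - 3.2627i


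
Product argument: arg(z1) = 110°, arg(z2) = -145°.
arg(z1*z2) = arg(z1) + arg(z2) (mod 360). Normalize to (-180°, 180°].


arg(z1*z2) = 110° - 145° = -35°
Normalized to (-180°, 180°]: -35°

-35°


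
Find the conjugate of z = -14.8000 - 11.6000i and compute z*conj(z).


z_bar = -14.8000 + 11.6000i
z*z_bar = (-14.8)^2 + (-11.6)^2 = 219.04 + 134.56 = 353.6

z_bar = -14.8000 + 11.6000i, z*z_bar = 353.6


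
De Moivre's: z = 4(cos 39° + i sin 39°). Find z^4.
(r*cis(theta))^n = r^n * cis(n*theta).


r^4 = 4^4 = 256
n*theta = 4*39° = 156° = 156° (mod 360)
a = 256*cos(156°) = -233.8676
b = 256*sin(156°) = 104.1246

256 cis(156°) = -233.8676 + 104.1246i


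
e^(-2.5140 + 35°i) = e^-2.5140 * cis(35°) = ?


e^-2.5140 = 0.0809
cos(35°) = 0.8192
sin(35°) = 0.5736
Real = 0.0809*0.8192 = 0.0663
Imag = 0.0809*0.5736 = 0.0464

0.0663 + 0.0464i


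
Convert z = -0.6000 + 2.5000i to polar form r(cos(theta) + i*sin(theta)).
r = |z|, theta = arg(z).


r = sqrt(0.36+6.25) = sqrt(6.61) = 2.5710
theta = atan2(2.5, -0.6) = 103.4957 degrees

r = 2.5710, theta = 103.4957 degrees


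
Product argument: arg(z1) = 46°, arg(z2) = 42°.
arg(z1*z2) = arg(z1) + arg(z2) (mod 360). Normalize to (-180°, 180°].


arg(z1*z2) = 46° + 42° = 88°
Normalized to (-180°, 180°]: 88°

88°


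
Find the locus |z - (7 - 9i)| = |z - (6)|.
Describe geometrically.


Equal distances means the locus is the perpendicular bisector of z1 and z2.
Midpoint = ((7+6)/2, (-9+0)/2) = (6.5000, -4.5000)

Perpendicular bisector through (6.5000, -4.5000)


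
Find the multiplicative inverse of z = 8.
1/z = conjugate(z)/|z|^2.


|z|^2 = 64+0 = 64
1/z = (8 - 0i)/64

1/z = 0.1250 + 0i


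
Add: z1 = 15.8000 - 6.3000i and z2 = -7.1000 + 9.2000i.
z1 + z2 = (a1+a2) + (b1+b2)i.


Real: 15.8 - 7.1 = 8.7
Imag: -6.3 + 9.2 = 2.9

8.7000 + 2.9000i


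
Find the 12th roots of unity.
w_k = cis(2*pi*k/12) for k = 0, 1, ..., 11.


The 12th roots of unity are cis(360k/12°) for k=0..11
Angle step = 360/12 = 30°
Primitive root: cis(30°)
Primitive root = 0.8660 + 0.5000i

12 roots at angles: 0°, 30°, 60°, 90°, 120°, 150°, 180°, 210°, 240°, 270°, 300°, 330°


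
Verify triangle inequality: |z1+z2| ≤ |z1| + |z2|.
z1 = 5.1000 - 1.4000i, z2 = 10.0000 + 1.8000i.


|z1| = sqrt(5.1^2 + (-1.4)^2) = sqrt(27.97) = 5.2887
|z2| = sqrt(10^2 + 1.8^2) = sqrt(103.24) = 10.1607
z1+z2 = 15.1000 + 0.4000i
|z1+z2| = sqrt(228.17) = 15.1053
|z1|+|z2| = 5.2887 + 10.1607 = 15.4494

|z1+z2| = 15.1053 ≤ |z1|+|z2| = 15.4494 (verified)


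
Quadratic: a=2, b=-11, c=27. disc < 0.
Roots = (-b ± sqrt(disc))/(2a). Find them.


disc = (-11)^2 - 4*2*27 = 121 - 216 = -95
sqrt(|disc|) = sqrt(95) = 9.7468
Real part = 11/(2*2) = 2.7500
Imag part = 9.7468/(2*2) = 2.4367

2.7500 ± 2.4367i


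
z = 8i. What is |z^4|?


|z| = sqrt(0+64) = sqrt(64) = 8
|z^4| = |z|^4 = 8^4 = 4096

|z^4| = 4096


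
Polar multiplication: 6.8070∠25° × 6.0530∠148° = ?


r = 6.8070 * 6.0530 = 41.2028
theta = 25° + 148° = 173° = 173° (mod 360)

41.2028 cis(173°)


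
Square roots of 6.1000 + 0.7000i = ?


|z| = sqrt(37.21+0.49) = 6.1400
sqrt((|z|+a)/2) = sqrt((6.1400+6.1)/2) = sqrt(6.1200) = 2.4739
sqrt((|z|-a)/2) = sqrt((6.1400-6.1)/2) = sqrt(0.0200) = 0.1415

±(2.4739 + 0.1415i) i.e. 2.4739 + 0.1415i and -2.4739 - 0.1415i


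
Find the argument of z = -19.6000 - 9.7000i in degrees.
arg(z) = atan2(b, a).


Re = -19.6, Im = -9.7
arg = atan2(-9.7, -19.6) = -153.6693 degrees

arg(z) = -153.6693 degrees


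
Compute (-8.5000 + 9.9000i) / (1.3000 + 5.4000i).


Conjugate of z2 = 1.3000 - 5.4000i
Numerator: (-8.5000 + 9.9000i)(1.3000 - 5.4000i) = 42.4100 + 58.7700i
Denominator: 1.3^2 + 5.4^2 = 30.85
Result = (42.4100 + 58.7700i)/30.85

1.3747 + 1.9050i


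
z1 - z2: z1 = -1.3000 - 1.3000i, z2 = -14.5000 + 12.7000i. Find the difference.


Real: -1.3 + 14.5 = 13.2
Imag: -1.3 - 12.7 = -14

13.2000 - 14.0000i


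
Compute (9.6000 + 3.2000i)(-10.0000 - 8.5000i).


Real = 9.6*(-10) - 3.2*(-8.5) = -96 - (-27.2) = -68.8
Imag = 9.6*(-8.5) - (10)*3.2 = -81.6 - (32) = -113.6

-68.8000 - 113.6000i


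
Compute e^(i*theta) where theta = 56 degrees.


cos(56°) = 0.5592
sin(56°) = 0.8290

e^(i*56°) = 0.5592 + 0.8290i


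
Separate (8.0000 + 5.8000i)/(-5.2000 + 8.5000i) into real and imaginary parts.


Multiply by conjugate: (8.0000 + 5.8000i)(-5.2000 - 8.5000i) / ((-5.2)^2 + 8.5^2)
Numerator real = 8*(-5.2) + 5.8*8.5 = 7.7
Numerator imag = 5.8*(-5.2) - 8*8.5 = -98.16
Denominator = 99.29
Re(z) = 7.7/99.29 = 0.0776
Im(z) = -98.16/99.29 = -0.9886

Re(z) = 0.0776, Im(z) = -0.9886


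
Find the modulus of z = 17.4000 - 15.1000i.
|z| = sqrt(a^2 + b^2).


|z| = sqrt(17.4^2 + (-15.1)^2) = sqrt(302.76 + 228.01) = sqrt(530.77) = 23.0384

|z| = 23.0384


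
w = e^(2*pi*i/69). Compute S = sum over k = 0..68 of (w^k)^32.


The roots are w_k = w^k with w = e^(2*pi*i/69), and (w^k)^32 = (w^32)^k.
So S = 1 + u + u^2 + ... + u^(68) with u = w^32.
32 = 0*69 + 32, so 32 is not a multiple of 69: u = w^32 ≠ 1 (w is a primitive 69th root), while u^69 = (w^69)^32 = 1.
Geometric series: S = (1 - u^69)/(1 - u) = (1 - 1)/(1 - u) = 0

S = 0


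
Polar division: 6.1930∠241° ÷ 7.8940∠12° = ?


r = 6.1930 / 7.8940 = 0.7845
theta = 241° - 12° = 229° = 229° (mod 360)

0.7845 cis(229°)


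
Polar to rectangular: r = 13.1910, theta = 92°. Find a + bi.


a = 13.1910*cos(92°) = 13.1910*(-0.0349) = -0.4604
b = 13.1910*sin(92°) = 13.1910*0.99939 = 13.1830

-0.4604 + 13.1830i


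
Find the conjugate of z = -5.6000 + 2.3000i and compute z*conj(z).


z_bar = -5.6000 - 2.3000i
z*z_bar = (-5.6)^2 + 2.3^2 = 31.36 + 5.29 = 36.65

z_bar = -5.6000 - 2.3000i, z*z_bar = 36.65


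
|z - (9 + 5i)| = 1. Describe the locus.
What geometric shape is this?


|z - z0| = r is a circle with center z0 and radius r.
Center = (9, 5), radius = 1

Circle with center (9, 5) and radius 1


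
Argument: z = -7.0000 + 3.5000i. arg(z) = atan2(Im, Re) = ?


Re = -7, Im = 3.5
arg = atan2(3.5, -7) = 153.4349 degrees

arg(z) = 153.4349 degrees


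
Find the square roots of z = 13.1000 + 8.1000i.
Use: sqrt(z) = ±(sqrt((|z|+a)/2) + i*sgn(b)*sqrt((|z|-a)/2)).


|z| = sqrt(171.61+65.61) = 15.4019
sqrt((|z|+a)/2) = sqrt((15.4019+13.1)/2) = sqrt(14.2510) = 3.7750
sqrt((|z|-a)/2) = sqrt((15.4019-13.1)/2) = sqrt(1.1510) = 1.0728

±(3.7750 + 1.0728i) i.e. 3.7750 + 1.0728i and -3.7750 - 1.0728i


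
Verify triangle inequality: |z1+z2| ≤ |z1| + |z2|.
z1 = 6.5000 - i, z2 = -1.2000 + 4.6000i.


|z1| = sqrt(6.5^2 + (-1)^2) = sqrt(43.25) = 6.5765
|z2| = sqrt((-1.2)^2 + 4.6^2) = sqrt(22.6) = 4.7539
z1+z2 = 5.3000 + 3.6000i
|z1+z2| = sqrt(41.05) = 6.4070
|z1|+|z2| = 6.5765 + 4.7539 = 11.3304

|z1+z2| = 6.4070 ≤ |z1|+|z2| = 11.3304 (verified)


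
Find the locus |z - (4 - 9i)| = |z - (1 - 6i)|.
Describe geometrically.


Equal distances means the locus is the perpendicular bisector of z1 and z2.
Midpoint = ((4+1)/2, (-9+(-6))/2) = (2.5000, -7.5000)

Perpendicular bisector through (2.5000, -7.5000)


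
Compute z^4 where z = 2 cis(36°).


r^4 = 2^4 = 16
n*theta = 4*36° = 144° = 144° (mod 360)
a = 16*cos(144°) = -12.9443
b = 16*sin(144°) = 9.4046

16 cis(144°) = -12.9443 + 9.4046i


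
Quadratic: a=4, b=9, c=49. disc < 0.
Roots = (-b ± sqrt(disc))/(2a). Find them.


disc = 9^2 - 4*4*49 = 81 - 784 = -703
sqrt(|disc|) = sqrt(703) = 26.5141
Real part = -9/(2*4) = -1.1250
Imag part = 26.5141/(2*4) = 3.3143

-1.1250 ± 3.3143i


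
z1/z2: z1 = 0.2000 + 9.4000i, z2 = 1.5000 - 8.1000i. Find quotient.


Conjugate of z2 = 1.5000 + 8.1000i
Numerator: (0.2000 + 9.4000i)(1.5000 + 8.1000i) = -75.8400 + 15.7200i
Denominator: 1.5^2 + (-8.1)^2 = 67.86
Result = (-75.8400 + 15.7200i)/67.86

-1.1176 + 0.2317i


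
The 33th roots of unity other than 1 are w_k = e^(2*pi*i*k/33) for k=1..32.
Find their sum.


With w = e^(2*pi*i/33), all 33 of the 33th roots of unity w^0 = 1, w, ..., w^(32) sum to 0: 1 + w + ... + w^(32) = (1 - w^33)/(1 - w) = 0 since w^33 = 1, w ≠ 1.
Removing the root 1: w + w^2 + ... + w^(32) = 0 - 1 = -1

Sum = -1


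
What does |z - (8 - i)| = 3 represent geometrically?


|z - z0| = r is a circle with center z0 and radius r.
Center = (8, -1), radius = 3

Circle with center (8, -1) and radius 3


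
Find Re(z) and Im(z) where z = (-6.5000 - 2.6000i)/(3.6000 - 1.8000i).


Multiply by conjugate: (-6.5000 - 2.6000i)(3.6000 + 1.8000i) / (3.6^2 + (-1.8)^2)
Numerator real = -6.5*3.6 - (2.6)*(-1.8) = -18.72
Numerator imag = -2.6*3.6 - (-6.5)*(-1.8) = -21.06
Denominator = 16.2
Re(z) = -18.72/16.2 = -1.1556
Im(z) = -21.06/16.2 = -1.3000

Re(z) = -1.1556, Im(z) = -1.3000


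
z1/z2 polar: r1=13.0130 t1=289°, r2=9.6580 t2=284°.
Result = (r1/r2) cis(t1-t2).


r = 13.0130 / 9.6580 = 1.3474
theta = 289° - 284° = 5° = 5° (mod 360)

1.3474 cis(5°)


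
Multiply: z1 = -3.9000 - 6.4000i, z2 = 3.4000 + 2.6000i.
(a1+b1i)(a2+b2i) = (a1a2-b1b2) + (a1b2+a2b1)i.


Real = -3.9*3.4 - (-6.4)*2.6 = -13.26 - (-16.64) = 3.38
Imag = -3.9*2.6 + 3.4*(-6.4) = -10.14 - (21.76) = -31.9

3.3800 - 31.9000i


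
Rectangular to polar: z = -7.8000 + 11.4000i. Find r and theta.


r = sqrt(60.84+129.96) = sqrt(190.8) = 13.8130
theta = atan2(11.4, -7.8) = 124.3803 degrees

r = 13.8130, theta = 124.3803 degrees


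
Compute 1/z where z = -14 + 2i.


|z|^2 = 196+4 = 200
1/z = (-14 - 2i)/200

1/z = -0.0700 - 0.0100i


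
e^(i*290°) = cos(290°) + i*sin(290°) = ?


cos(290°) = 0.3420
sin(290°) = -0.9397

e^(i*290°) = 0.3420 - 0.9397i


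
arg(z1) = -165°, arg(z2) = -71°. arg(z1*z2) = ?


arg(z1*z2) = -165° - 71° = -236°
Normalized to (-180°, 180°]: 124°

124°


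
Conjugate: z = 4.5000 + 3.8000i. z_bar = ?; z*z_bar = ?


z_bar = 4.5000 - 3.8000i
z*z_bar = 4.5^2 + 3.8^2 = 20.25 + 14.44 = 34.69

z_bar = 4.5000 - 3.8000i, z*z_bar = 34.69


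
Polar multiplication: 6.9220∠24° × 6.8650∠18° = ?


r = 6.9220 * 6.8650 = 47.5195
theta = 24° + 18° = 42° = 42° (mod 360)

47.5195 cis(42°)


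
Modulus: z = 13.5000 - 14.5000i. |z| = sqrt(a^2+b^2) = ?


|z| = sqrt(13.5^2 + (-14.5)^2) = sqrt(182.25 + 210.25) = sqrt(392.5) = 19.8116

|z| = 19.8116


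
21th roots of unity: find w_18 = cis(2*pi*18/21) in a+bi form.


Angle = 360*18/21 = 308.5714°
a = cos(308.5714°) = 0.6235
b = sin(308.5714°) = -0.7818

0.6235 - 0.7818i


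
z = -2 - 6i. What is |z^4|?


|z| = sqrt(4+36) = sqrt(40) = 6.3246
|z^4| = |z|^4 = (sqrt(40))^4 = 40^2 = 1600

|z^4| = 1600


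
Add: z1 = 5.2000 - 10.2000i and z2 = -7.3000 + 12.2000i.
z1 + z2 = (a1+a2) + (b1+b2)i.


Real: 5.2 - 7.3 = -2.1
Imag: -10.2 + 12.2 = 2

-2.1000 + 2.0000i


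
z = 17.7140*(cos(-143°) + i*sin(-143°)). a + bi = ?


a = 17.7140*cos(-143°) = 17.7140*(-0.798636) = -14.1470
b = 17.7140*sin(-143°) = 17.7140*(-0.60182) = -10.6606

-14.1470 - 10.6606i


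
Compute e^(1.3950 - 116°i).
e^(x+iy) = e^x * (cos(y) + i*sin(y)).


e^1.3950 = 4.0350
cos(-116°) = -0.43837
sin(-116°) = -0.89879
Real = 4.0350*(-0.43837) = -1.7688
Imag = 4.0350*(-0.89879) = -3.6266

-1.7688 - 3.6266i


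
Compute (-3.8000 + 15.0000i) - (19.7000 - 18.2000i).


Real: -3.8 - 19.7 = -23.5
Imag: 15 + 18.2 = 33.2

-23.5000 + 33.2000i


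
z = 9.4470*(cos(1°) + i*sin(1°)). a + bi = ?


a = 9.4470*cos(1°) = 9.4470*0.99985 = 9.4456
b = 9.4470*sin(1°) = 9.4470*0.01745 = 0.1649

9.4456 + 0.1649i


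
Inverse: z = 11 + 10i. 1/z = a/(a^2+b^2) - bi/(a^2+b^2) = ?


|z|^2 = 121+100 = 221
1/z = (11 - 10i)/221

1/z = 0.0498 - 0.0452i


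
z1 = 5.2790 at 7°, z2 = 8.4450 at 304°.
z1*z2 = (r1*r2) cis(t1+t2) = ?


r = 5.2790 * 8.4450 = 44.5812
theta = 7° + 304° = 311° = 311° (mod 360)

44.5812 cis(311°)


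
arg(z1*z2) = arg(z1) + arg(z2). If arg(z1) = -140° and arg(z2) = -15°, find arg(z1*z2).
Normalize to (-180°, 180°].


arg(z1*z2) = -140° - 15° = -155°
Normalized to (-180°, 180°]: -155°

-155°


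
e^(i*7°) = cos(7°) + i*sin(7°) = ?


cos(7°) = 0.9925
sin(7°) = 0.1219

e^(i*7°) = 0.9925 + 0.1219i


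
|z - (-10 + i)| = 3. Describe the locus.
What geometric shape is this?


|z - z0| = r is a circle with center z0 and radius r.
Center = (-10, 1), radius = 3

Circle with center (-10, 1) and radius 3


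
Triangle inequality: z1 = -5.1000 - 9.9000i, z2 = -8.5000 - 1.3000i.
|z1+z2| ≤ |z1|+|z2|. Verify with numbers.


|z1| = sqrt((-5.1)^2 + (-9.9)^2) = sqrt(124.02) = 11.1364
|z2| = sqrt((-8.5)^2 + (-1.3)^2) = sqrt(73.94) = 8.5988
z1+z2 = -13.6000 - 11.2000i
|z1+z2| = sqrt(310.4) = 17.6182
|z1|+|z2| = 11.1364 + 8.5988 = 19.7352

|z1+z2| = 17.6182 ≤ |z1|+|z2| = 19.7352 (verified)


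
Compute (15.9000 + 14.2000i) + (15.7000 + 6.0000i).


Real: 15.9 + 15.7 = 31.6
Imag: 14.2 + 6 = 20.2

31.6000 + 20.2000i


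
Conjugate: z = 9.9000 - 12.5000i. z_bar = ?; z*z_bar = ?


z_bar = 9.9000 + 12.5000i
z*z_bar = 9.9^2 + (-12.5)^2 = 98.01 + 156.25 = 254.26

z_bar = 9.9000 + 12.5000i, z*z_bar = 254.26


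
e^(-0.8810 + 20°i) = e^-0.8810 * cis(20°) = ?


e^-0.8810 = 0.4144
cos(20°) = 0.9397
sin(20°) = 0.342
Real = 0.4144*0.9397 = 0.3894
Imag = 0.4144*0.342 = 0.1417

0.3894 + 0.1417i


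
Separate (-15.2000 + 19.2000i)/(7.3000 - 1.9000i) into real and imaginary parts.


Multiply by conjugate: (-15.2000 + 19.2000i)(7.3000 + 1.9000i) / (7.3^2 + (-1.9)^2)
Numerator real = -15.2*7.3 + 19.2*(-1.9) = -147.44
Numerator imag = 19.2*7.3 - (-15.2)*(-1.9) = 111.28
Denominator = 56.9
Re(z) = -147.44/56.9 = -2.5912
Im(z) = 111.28/56.9 = 1.9557

Re(z) = -2.5912, Im(z) = 1.9557


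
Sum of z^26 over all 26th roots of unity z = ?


The roots are w_k = w^k with w = e^(2*pi*i/26), and (w^k)^26 = (w^26)^k.
So S = 1 + u + u^2 + ... + u^(25) with u = w^26.
26 = 1*26 + 0, so 26 is a multiple of 26 and u = (w^26)^1 = 1.
Every one of the 26 terms equals 1: S = 26

S = 26


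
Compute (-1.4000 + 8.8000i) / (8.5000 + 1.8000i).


Conjugate of z2 = 8.5000 - 1.8000i
Numerator: (-1.4000 + 8.8000i)(8.5000 - 1.8000i) = 3.9400 + 77.3200i
Denominator: 8.5^2 + 1.8^2 = 75.49
Result = (3.9400 + 77.3200i)/75.49

0.0522 + 1.0242i


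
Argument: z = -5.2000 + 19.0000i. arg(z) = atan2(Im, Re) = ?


Re = -5.2, Im = 19
arg = atan2(19, -5.2) = 105.3061 degrees

arg(z) = 105.3061 degrees


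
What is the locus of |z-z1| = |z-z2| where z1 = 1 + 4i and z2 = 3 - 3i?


Equal distances means the locus is the perpendicular bisector of z1 and z2.
Midpoint = ((1+3)/2, (4+(-3))/2) = (2.0000, 0.5000)

Perpendicular bisector through (2.0000, 0.5000)


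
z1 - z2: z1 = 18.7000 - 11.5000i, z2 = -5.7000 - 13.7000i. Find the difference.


Real: 18.7 + 5.7 = 24.4
Imag: -11.5 + 13.7 = 2.2

24.4000 + 2.2000i


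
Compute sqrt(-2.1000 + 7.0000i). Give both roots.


|z| = sqrt(4.41+49) = 7.3082
sqrt((|z|+a)/2) = sqrt((7.3082+(-2.1))/2) = sqrt(2.6041) = 1.6137
sqrt((|z|-a)/2) = sqrt((7.3082-(-2.1))/2) = sqrt(4.7041) = 2.1689

±(1.6137 + 2.1689i) i.e. 1.6137 + 2.1689i and -1.6137 - 2.1689i


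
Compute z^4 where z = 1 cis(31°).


r^4 = 1^4 = 1
n*theta = 4*31° = 124° = 124° (mod 360)
a = 1*cos(124°) = -0.5592
b = 1*sin(124°) = 0.8290

1 cis(124°) = -0.5592 + 0.8290i


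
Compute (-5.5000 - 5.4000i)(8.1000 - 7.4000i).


Real = -5.5*8.1 - (-5.4)*(-7.4) = -44.55 - 39.96 = -84.51
Imag = -5.5*(-7.4) + 8.1*(-5.4) = 40.7 - (43.74) = -3.04

-84.5100 - 3.0400i


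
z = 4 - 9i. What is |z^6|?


|z| = sqrt(16+81) = sqrt(97) = 9.8489
|z^6| = |z|^6 = (sqrt(97))^6 = 97^3 = 912673

|z^6| = 912673


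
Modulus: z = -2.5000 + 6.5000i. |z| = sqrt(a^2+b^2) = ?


|z| = sqrt((-2.5)^2 + 6.5^2) = sqrt(6.25 + 42.25) = sqrt(48.5) = 6.9642

|z| = 6.9642


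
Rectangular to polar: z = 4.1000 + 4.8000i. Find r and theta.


r = sqrt(16.81+23.04) = sqrt(39.85) = 6.3127
theta = atan2(4.8, 4.1) = 49.4972 degrees

r = 6.3127, theta = 49.4972 degrees


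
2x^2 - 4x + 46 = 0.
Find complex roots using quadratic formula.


disc = (-4)^2 - 4*2*46 = 16 - 368 = -352
sqrt(|disc|) = sqrt(352) = 18.7617
Real part = 4/(2*2) = 1.0000
Imag part = 18.7617/(2*2) = 4.6904

1.0000 ± 4.6904i


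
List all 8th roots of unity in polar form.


The 8th roots of unity are cis(360k/8°) for k=0..7
Angle step = 360/8 = 45°
Primitive root: cis(45°)
Primitive root = 0.7071 + 0.7071i

8 roots at angles: 0°, 45°, 90°, 135°, 180°, 225°, 270°, 315°


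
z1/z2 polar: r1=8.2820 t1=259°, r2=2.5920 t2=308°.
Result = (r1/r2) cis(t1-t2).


r = 8.2820 / 2.5920 = 3.1952
theta = 259° - 308° = -49° = 311° (mod 360)

3.1952 cis(311°)


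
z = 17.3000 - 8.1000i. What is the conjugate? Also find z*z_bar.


z_bar = 17.3000 + 8.1000i
z*z_bar = 17.3^2 + (-8.1)^2 = 299.29 + 65.61 = 364.9

z_bar = 17.3000 + 8.1000i, z*z_bar = 364.9


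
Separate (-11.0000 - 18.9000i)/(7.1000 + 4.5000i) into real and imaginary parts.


Multiply by conjugate: (-11.0000 - 18.9000i)(7.1000 - 4.5000i) / (7.1^2 + 4.5^2)
Numerator real = -11*7.1 - (18.9)*4.5 = -163.15
Numerator imag = -18.9*7.1 - (-11)*4.5 = -84.69
Denominator = 70.66
Re(z) = -163.15/70.66 = -2.3089
Im(z) = -84.69/70.66 = -1.1986

Re(z) = -2.3089, Im(z) = -1.1986


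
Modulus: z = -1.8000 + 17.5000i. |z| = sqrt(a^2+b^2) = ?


|z| = sqrt((-1.8)^2 + 17.5^2) = sqrt(3.24 + 306.25) = sqrt(309.49) = 17.5923

|z| = 17.5923


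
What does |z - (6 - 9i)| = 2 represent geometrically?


|z - z0| = r is a circle with center z0 and radius r.
Center = (6, -9), radius = 2

Circle with center (6, -9) and radius 2


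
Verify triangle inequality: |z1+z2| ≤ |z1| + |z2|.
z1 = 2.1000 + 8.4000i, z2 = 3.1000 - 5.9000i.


|z1| = sqrt(2.1^2 + 8.4^2) = sqrt(74.97) = 8.6585
|z2| = sqrt(3.1^2 + (-5.9)^2) = sqrt(44.42) = 6.6648
z1+z2 = 5.2000 + 2.5000i
|z1+z2| = sqrt(33.29) = 5.7697
|z1|+|z2| = 8.6585 + 6.6648 = 15.3233

|z1+z2| = 5.7697 ≤ |z1|+|z2| = 15.3233 (verified)


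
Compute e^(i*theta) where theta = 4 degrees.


cos(4°) = 0.9976
sin(4°) = 0.0698

e^(i*4°) = 0.9976 + 0.0698i


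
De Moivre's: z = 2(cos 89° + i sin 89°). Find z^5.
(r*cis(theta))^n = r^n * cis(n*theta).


r^5 = 2^5 = 32
n*theta = 5*89° = 445° = 85° (mod 360)
a = 32*cos(85°) = 2.7890
b = 32*sin(85°) = 31.8782

32 cis(85°) = 2.7890 + 31.8782i


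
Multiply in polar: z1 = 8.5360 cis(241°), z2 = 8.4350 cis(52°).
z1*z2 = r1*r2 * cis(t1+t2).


r = 8.5360 * 8.4350 = 72.0012
theta = 241° + 52° = 293° = 293° (mod 360)

72.0012 cis(293°)


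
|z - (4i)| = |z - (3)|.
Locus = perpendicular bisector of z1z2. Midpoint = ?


Equal distances means the locus is the perpendicular bisector of z1 and z2.
Midpoint = ((0+3)/2, (4+0)/2) = (1.5000, 2.0000)

Perpendicular bisector through (1.5000, 2.0000)


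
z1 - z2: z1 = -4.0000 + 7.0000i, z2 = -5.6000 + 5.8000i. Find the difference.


Real: -4 + 5.6 = 1.6
Imag: 7 - 5.8 = 1.2

1.6000 + 1.2000i


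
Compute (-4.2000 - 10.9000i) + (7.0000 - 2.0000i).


Real: -4.2 + 7 = 2.8
Imag: -10.9 - 2 = -12.9

2.8000 - 12.9000i


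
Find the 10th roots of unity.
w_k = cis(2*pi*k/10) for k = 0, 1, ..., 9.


The 10th roots of unity are cis(360k/10°) for k=0..9
Angle step = 360/10 = 36°
Primitive root: cis(36°)
Primitive root = 0.8090 + 0.5878i

10 roots at angles: 0°, 36°, 72°, 108°, 144°, 180°, 216°, 252°, 288°, 324°


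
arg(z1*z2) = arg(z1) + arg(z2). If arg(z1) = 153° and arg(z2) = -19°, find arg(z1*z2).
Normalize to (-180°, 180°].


arg(z1*z2) = 153° - 19° = 134°
Normalized to (-180°, 180°]: 134°

134°


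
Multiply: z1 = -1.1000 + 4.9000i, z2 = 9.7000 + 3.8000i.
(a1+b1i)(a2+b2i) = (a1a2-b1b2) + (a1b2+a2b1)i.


Real = -1.1*9.7 - 4.9*3.8 = -10.67 - 18.62 = -29.29
Imag = -1.1*3.8 + 9.7*4.9 = -4.18 + 47.53 = 43.35

-29.2900 + 43.3500i


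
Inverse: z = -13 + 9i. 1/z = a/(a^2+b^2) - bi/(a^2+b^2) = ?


|z|^2 = 169+81 = 250
1/z = (-13 - 9i)/250

1/z = -0.0520 - 0.0360i


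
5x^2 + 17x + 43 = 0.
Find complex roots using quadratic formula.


disc = 17^2 - 4*5*43 = 289 - 860 = -571
sqrt(|disc|) = sqrt(571) = 23.8956
Real part = -17/(2*5) = -1.7000
Imag part = 23.8956/(2*5) = 2.3896

-1.7000 ± 2.3896i


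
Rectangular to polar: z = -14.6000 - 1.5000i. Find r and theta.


r = sqrt(213.16+2.25) = sqrt(215.41) = 14.6769
theta = atan2(-1.5, -14.6) = -174.1340 degrees

r = 14.6769, theta = -174.1340 degrees


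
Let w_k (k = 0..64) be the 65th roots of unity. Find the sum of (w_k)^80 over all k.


The roots are w_k = w^k with w = e^(2*pi*i/65), and (w^k)^80 = (w^80)^k.
So S = 1 + u + u^2 + ... + u^(64) with u = w^80.
80 = 1*65 + 15, so 80 is not a multiple of 65: u = (w^65)^1 * w^15 = w^15 ≠ 1 (w is a primitive 65th root), while u^65 = (w^65)^80 = 1.
Geometric series: S = (1 - u^65)/(1 - u) = (1 - 1)/(1 - u) = 0

S = 0


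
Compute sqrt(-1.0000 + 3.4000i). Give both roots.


|z| = sqrt(1+11.56) = 3.5440
sqrt((|z|+a)/2) = sqrt((3.5440+(-1))/2) = sqrt(1.2720) = 1.1278
sqrt((|z|-a)/2) = sqrt((3.5440-(-1))/2) = sqrt(2.2720) = 1.5073

±(1.1278 + 1.5073i) i.e. 1.1278 + 1.5073i and -1.1278 - 1.5073i


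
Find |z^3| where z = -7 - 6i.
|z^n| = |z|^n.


|z| = sqrt(49+36) = sqrt(85) = 9.2195
|z^3| = |z|^3 = (sqrt(85))^3 = 85*sqrt(85)

|z^3| = 85*sqrt(85) ≈ 783.6613


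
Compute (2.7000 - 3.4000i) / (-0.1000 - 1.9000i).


Conjugate of z2 = -0.1000 + 1.9000i
Numerator: (2.7000 - 3.4000i)(-0.1000 + 1.9000i) = 6.1900 + 5.4700i
Denominator: (-0.1)^2 + (-1.9)^2 = 3.62
Result = (6.1900 + 5.4700i)/3.62

1.7099 + 1.5110i


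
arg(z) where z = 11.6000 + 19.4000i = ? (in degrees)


Re = 11.6, Im = 19.4
arg = atan2(19.4, 11.6) = 59.1232 degrees

arg(z) = 59.1232 degrees


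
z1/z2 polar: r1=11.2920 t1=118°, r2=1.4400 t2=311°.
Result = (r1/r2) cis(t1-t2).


r = 11.2920 / 1.4400 = 7.8417
theta = 118° - 311° = -193° = 167° (mod 360)

7.8417 cis(167°)


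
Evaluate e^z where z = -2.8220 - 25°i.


e^-2.8220 = 0.0595
cos(-25°) = 0.9063
sin(-25°) = -0.4226
Real = 0.0595*0.9063 = 0.0539
Imag = 0.0595*(-0.4226) = -0.0251

0.0539 - 0.0251i


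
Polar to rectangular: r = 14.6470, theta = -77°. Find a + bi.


a = 14.6470*cos(-77°) = 14.6470*0.224951 = 3.2949
b = 14.6470*sin(-77°) = 14.6470*(-0.97437) = -14.2716

3.2949 - 14.2716i


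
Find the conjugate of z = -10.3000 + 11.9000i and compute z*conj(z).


z_bar = -10.3000 - 11.9000i
z*z_bar = (-10.3)^2 + 11.9^2 = 106.09 + 141.61 = 247.7

z_bar = -10.3000 - 11.9000i, z*z_bar = 247.7


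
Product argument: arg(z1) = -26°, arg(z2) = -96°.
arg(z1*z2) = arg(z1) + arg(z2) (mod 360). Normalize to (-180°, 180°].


arg(z1*z2) = -26° - 96° = -122°
Normalized to (-180°, 180°]: -122°

-122°


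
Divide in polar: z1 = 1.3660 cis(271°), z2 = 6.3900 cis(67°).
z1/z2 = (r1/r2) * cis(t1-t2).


r = 1.3660 / 6.3900 = 0.2138
theta = 271° - 67° = 204° = 204° (mod 360)

0.2138 cis(204°)


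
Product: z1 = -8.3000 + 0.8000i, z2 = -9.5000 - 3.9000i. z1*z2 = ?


Real = -8.3*(-9.5) - 0.8*(-3.9) = 78.85 - (-3.12) = 81.97
Imag = -8.3*(-3.9) - (9.5)*0.8 = 32.37 - (7.6) = 24.77

81.9700 + 24.7700i


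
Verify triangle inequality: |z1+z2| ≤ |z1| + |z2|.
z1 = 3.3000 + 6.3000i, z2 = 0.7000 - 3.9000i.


|z1| = sqrt(3.3^2 + 6.3^2) = sqrt(50.58) = 7.1120
|z2| = sqrt(0.7^2 + (-3.9)^2) = sqrt(15.7) = 3.9623
z1+z2 = 4.0000 + 2.4000i
|z1+z2| = sqrt(21.76) = 4.6648
|z1|+|z2| = 7.1120 + 3.9623 = 11.0743

|z1+z2| = 4.6648 ≤ |z1|+|z2| = 11.0743 (verified)


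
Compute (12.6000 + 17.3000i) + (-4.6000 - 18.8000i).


Real: 12.6 - 4.6 = 8
Imag: 17.3 - 18.8 = -1.5

8.0000 - 1.5000i


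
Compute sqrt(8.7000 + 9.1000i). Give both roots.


|z| = sqrt(75.69+82.81) = 12.5897
sqrt((|z|+a)/2) = sqrt((12.5897+8.7)/2) = sqrt(10.6448) = 3.2626
sqrt((|z|-a)/2) = sqrt((12.5897-8.7)/2) = sqrt(1.9448) = 1.3946

±(3.2626 + 1.3946i) i.e. 3.2626 + 1.3946i and -3.2626 - 1.3946i


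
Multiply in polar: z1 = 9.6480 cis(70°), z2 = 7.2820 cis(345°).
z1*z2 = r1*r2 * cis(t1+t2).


r = 9.6480 * 7.2820 = 70.2567
theta = 70° + 345° = 415° = 55° (mod 360)

70.2567 cis(55°)


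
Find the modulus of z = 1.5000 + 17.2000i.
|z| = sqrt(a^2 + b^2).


|z| = sqrt(1.5^2 + 17.2^2) = sqrt(2.25 + 295.84) = sqrt(298.09) = 17.2653

|z| = 17.2653


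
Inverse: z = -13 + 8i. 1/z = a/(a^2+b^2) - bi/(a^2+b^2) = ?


|z|^2 = 169+64 = 233
1/z = (-13 - 8i)/233

1/z = -0.0558 - 0.0343i


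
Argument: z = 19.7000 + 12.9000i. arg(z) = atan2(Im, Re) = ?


Re = 19.7, Im = 12.9
arg = atan2(12.9, 19.7) = 33.2177 degrees

arg(z) = 33.2177 degrees


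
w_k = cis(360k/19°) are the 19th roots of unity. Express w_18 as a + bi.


Angle = 360*18/19 = 341.0526°
a = cos(341.0526°) = 0.9458
b = sin(341.0526°) = -0.3247

0.9458 - 0.3247i


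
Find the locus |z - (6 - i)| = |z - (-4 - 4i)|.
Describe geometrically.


Equal distances means the locus is the perpendicular bisector of z1 and z2.
Midpoint = ((6+(-4))/2, (-1+(-4))/2) = (1.0000, -2.5000)

Perpendicular bisector through (1.0000, -2.5000)


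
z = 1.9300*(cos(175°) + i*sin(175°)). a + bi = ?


a = 1.9300*cos(175°) = 1.9300*(-0.9962) = -1.9227
b = 1.9300*sin(175°) = 1.9300*0.08716 = 0.1682

-1.9227 + 0.1682i


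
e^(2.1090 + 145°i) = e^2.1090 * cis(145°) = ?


e^2.1090 = 8.2400
cos(145°) = -0.81915
sin(145°) = 0.57358
Real = 8.2400*(-0.81915) = -6.7498
Imag = 8.2400*0.57358 = 4.7263

-6.7498 + 4.7263i


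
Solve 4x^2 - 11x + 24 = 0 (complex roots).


disc = (-11)^2 - 4*4*24 = 121 - 384 = -263
sqrt(|disc|) = sqrt(263) = 16.2173
Real part = 11/(2*4) = 1.3750
Imag part = 16.2173/(2*4) = 2.0272

1.3750 ± 2.0272i


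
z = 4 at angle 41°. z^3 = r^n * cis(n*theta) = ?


r^3 = 4^3 = 64
n*theta = 3*41° = 123° = 123° (mod 360)
a = 64*cos(123°) = -34.8569
b = 64*sin(123°) = 53.6749

64 cis(123°) = -34.8569 + 53.6749i


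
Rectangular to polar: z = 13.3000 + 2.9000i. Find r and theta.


r = sqrt(176.89+8.41) = sqrt(185.3) = 13.6125
theta = atan2(2.9, 13.3) = 12.3005 degrees

r = 13.6125, theta = 12.3005 degrees


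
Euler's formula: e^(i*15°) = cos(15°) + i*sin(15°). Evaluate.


cos(15°) = 0.9659
sin(15°) = 0.2588

e^(i*15°) = 0.9659 + 0.2588i


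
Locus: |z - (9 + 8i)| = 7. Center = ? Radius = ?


|z - z0| = r is a circle with center z0 and radius r.
Center = (9, 8), radius = 7

Circle with center (9, 8) and radius 7


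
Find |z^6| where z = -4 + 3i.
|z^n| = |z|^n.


|z| = sqrt(16+9) = sqrt(25) = 5
|z^6| = |z|^6 = 5^6 = 15625

|z^6| = 15625


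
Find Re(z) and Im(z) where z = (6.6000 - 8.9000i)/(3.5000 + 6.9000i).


Multiply by conjugate: (6.6000 - 8.9000i)(3.5000 - 6.9000i) / (3.5^2 + 6.9^2)
Numerator real = 6.6*3.5 - (8.9)*6.9 = -38.31
Numerator imag = -8.9*3.5 - 6.6*6.9 = -76.69
Denominator = 59.86
Re(z) = -38.31/59.86 = -0.6400
Im(z) = -76.69/59.86 = -1.2812

Re(z) = -0.6400, Im(z) = -1.2812


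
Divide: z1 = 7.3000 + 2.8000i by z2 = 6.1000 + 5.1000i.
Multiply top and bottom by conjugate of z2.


Conjugate of z2 = 6.1000 - 5.1000i
Numerator: (7.3000 + 2.8000i)(6.1000 - 5.1000i) = 58.8100 - 20.1500i
Denominator: 6.1^2 + 5.1^2 = 63.22
Result = (58.8100 - 20.1500i)/63.22

0.9302 - 0.3187i


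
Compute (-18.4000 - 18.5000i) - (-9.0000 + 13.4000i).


Real: -18.4 + 9 = -9.4
Imag: -18.5 - 13.4 = -31.9

-9.4000 - 31.9000i


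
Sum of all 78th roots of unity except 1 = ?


With w = e^(2*pi*i/78), all 78 of the 78th roots of unity w^0 = 1, w, ..., w^(77) sum to 0: 1 + w + ... + w^(77) = (1 - w^78)/(1 - w) = 0 since w^78 = 1, w ≠ 1.
Removing the root 1: w + w^2 + ... + w^(77) = 0 - 1 = -1

Sum = -1


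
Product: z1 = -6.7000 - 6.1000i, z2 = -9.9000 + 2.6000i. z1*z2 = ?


Real = -6.7*(-9.9) - (-6.1)*2.6 = 66.33 - (-15.86) = 82.19
Imag = -6.7*2.6 - (9.9)*(-6.1) = -17.42 + 60.39 = 42.97

82.1900 + 42.9700i


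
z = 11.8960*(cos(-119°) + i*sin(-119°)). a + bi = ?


a = 11.8960*cos(-119°) = 11.8960*(-0.48481) = -5.7673
b = 11.8960*sin(-119°) = 11.8960*(-0.87462) = -10.4045

-5.7673 - 10.4045i


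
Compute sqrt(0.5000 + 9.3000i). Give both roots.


|z| = sqrt(0.25+86.49) = 9.3134
sqrt((|z|+a)/2) = sqrt((9.3134+0.5)/2) = sqrt(4.9067) = 2.2151
sqrt((|z|-a)/2) = sqrt((9.3134-0.5)/2) = sqrt(4.4067) = 2.0992

±(2.2151 + 2.0992i) i.e. 2.2151 + 2.0992i and -2.2151 - 2.0992i


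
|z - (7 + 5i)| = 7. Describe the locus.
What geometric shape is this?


|z - z0| = r is a circle with center z0 and radius r.
Center = (7, 5), radius = 7

Circle with center (7, 5) and radius 7


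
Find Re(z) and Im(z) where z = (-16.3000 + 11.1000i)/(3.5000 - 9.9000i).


Multiply by conjugate: (-16.3000 + 11.1000i)(3.5000 + 9.9000i) / (3.5^2 + (-9.9)^2)
Numerator real = -16.3*3.5 + 11.1*(-9.9) = -166.94
Numerator imag = 11.1*3.5 - (-16.3)*(-9.9) = -122.52
Denominator = 110.26
Re(z) = -166.94/110.26 = -1.5141
Im(z) = -122.52/110.26 = -1.1112

Re(z) = -1.5141, Im(z) = -1.1112


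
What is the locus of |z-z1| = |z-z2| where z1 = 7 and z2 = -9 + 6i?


Equal distances means the locus is the perpendicular bisector of z1 and z2.
Midpoint = ((7+(-9))/2, (0+6)/2) = (-1.0000, 3.0000)

Perpendicular bisector through (-1.0000, 3.0000)


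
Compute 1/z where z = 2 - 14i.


|z|^2 = 4+196 = 200
1/z = (2 + 14i)/200

1/z = 0.0100 + 0.0700i


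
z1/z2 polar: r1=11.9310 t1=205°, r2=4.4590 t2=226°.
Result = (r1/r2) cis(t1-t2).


r = 11.9310 / 4.4590 = 2.6757
theta = 205° - 226° = -21° = 339° (mod 360)

2.6757 cis(339°)


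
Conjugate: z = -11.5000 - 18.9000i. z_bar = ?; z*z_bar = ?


z_bar = -11.5000 + 18.9000i
z*z_bar = (-11.5)^2 + (-18.9)^2 = 132.25 + 357.21 = 489.46

z_bar = -11.5000 + 18.9000i, z*z_bar = 489.46


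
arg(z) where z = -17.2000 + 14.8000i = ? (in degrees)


Re = -17.2, Im = 14.8
arg = atan2(14.8, -17.2) = 139.2892 degrees

arg(z) = 139.2892 degrees


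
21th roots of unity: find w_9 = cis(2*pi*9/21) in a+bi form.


Angle = 360*9/21 = 154.2857°
a = cos(154.2857°) = -0.9010
b = sin(154.2857°) = 0.4339

-0.9010 + 0.4339i


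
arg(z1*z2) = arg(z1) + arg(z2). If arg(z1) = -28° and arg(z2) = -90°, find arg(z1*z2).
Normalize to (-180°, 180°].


arg(z1*z2) = -28° - 90° = -118°
Normalized to (-180°, 180°]: -118°

-118°


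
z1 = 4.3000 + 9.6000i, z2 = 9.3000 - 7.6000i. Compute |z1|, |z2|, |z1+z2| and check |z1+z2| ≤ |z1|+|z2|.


|z1| = sqrt(4.3^2 + 9.6^2) = sqrt(110.65) = 10.5190
|z2| = sqrt(9.3^2 + (-7.6)^2) = sqrt(144.25) = 12.0104
z1+z2 = 13.6000 + 2.0000i
|z1+z2| = sqrt(188.96) = 13.7463
|z1|+|z2| = 10.5190 + 12.0104 = 22.5294

|z1+z2| = 13.7463 ≤ |z1|+|z2| = 22.5294 (verified)


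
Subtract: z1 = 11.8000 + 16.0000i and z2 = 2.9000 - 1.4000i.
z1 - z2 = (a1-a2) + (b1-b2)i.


Real: 11.8 - 2.9 = 8.9
Imag: 16 + 1.4 = 17.4

8.9000 + 17.4000i


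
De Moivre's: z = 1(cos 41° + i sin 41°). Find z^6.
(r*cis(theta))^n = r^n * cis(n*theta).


r^6 = 1^6 = 1
n*theta = 6*41° = 246° = 246° (mod 360)
a = 1*cos(246°) = -0.4067
b = 1*sin(246°) = -0.9135

1 cis(246°) = -0.4067 - 0.9135i


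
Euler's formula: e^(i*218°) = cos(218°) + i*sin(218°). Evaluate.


cos(218°) = -0.7880
sin(218°) = -0.6157

e^(i*218°) = -0.7880 - 0.6157i


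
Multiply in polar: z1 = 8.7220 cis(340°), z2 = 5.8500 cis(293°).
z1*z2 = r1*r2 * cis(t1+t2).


r = 8.7220 * 5.8500 = 51.0237
theta = 340° + 293° = 633° = 273° (mod 360)

51.0237 cis(273°)


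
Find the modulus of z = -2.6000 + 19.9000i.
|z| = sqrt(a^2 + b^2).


|z| = sqrt((-2.6)^2 + 19.9^2) = sqrt(6.76 + 396.01) = sqrt(402.77) = 20.0691

|z| = 20.0691


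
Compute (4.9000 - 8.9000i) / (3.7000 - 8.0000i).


Conjugate of z2 = 3.7000 + 8.0000i
Numerator: (4.9000 - 8.9000i)(3.7000 + 8.0000i) = 89.3300 + 6.2700i
Denominator: 3.7^2 + (-8)^2 = 77.69
Result = (89.3300 + 6.2700i)/77.69

1.1498 + 0.0807i


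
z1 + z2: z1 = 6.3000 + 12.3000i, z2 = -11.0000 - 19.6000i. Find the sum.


Real: 6.3 - 11 = -4.7
Imag: 12.3 - 19.6 = -7.3

-4.7000 - 7.3000i


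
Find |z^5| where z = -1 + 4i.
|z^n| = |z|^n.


|z| = sqrt(1+16) = sqrt(17) = 4.1231
|z^5| = |z|^5 = (sqrt(17))^5 = 17^2 * sqrt(17) = 289*sqrt(17)

|z^5| = 289*sqrt(17) ≈ 1191.5775


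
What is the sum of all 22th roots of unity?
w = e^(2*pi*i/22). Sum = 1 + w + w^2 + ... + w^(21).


The sum of all 22th roots of unity is 0.
Geometric series: (1 - w^22)/(1 - w) = (1-1)/(1-w) = 0 since w^22 = 1, w ≠ 1.
Alternatively: coefficient of z^21 in z^22 - 1 is 0.

0


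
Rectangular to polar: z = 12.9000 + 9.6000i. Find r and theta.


r = sqrt(166.41+92.16) = sqrt(258.57) = 16.0801
theta = atan2(9.6, 12.9) = 36.6561 degrees

r = 16.0801, theta = 36.6561 degrees


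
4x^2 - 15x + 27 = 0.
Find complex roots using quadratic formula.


disc = (-15)^2 - 4*4*27 = 225 - 432 = -207
sqrt(|disc|) = sqrt(207) = 14.3875
Real part = 15/(2*4) = 1.8750
Imag part = 14.3875/(2*4) = 1.7984

1.8750 ± 1.7984i


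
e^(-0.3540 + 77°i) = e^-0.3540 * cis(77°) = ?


e^-0.3540 = 0.7019
cos(77°) = 0.225
sin(77°) = 0.9744
Real = 0.7019*0.225 = 0.1579
Imag = 0.7019*0.9744 = 0.6839

0.1579 + 0.6839i


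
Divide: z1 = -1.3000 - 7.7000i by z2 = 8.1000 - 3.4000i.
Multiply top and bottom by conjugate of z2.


Conjugate of z2 = 8.1000 + 3.4000i
Numerator: (-1.3000 - 7.7000i)(8.1000 + 3.4000i) = 15.6500 - 66.7900i
Denominator: 8.1^2 + (-3.4)^2 = 77.17
Result = (15.6500 - 66.7900i)/77.17

0.2028 - 0.8655i


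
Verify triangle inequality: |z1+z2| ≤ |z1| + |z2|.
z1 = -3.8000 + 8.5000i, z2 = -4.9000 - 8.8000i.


|z1| = sqrt((-3.8)^2 + 8.5^2) = sqrt(86.69) = 9.3107
|z2| = sqrt((-4.9)^2 + (-8.8)^2) = sqrt(101.45) = 10.0722
z1+z2 = -8.7000 - 0.3000i
|z1+z2| = sqrt(75.78) = 8.7052
|z1|+|z2| = 9.3107 + 10.0722 = 19.3829

|z1+z2| = 8.7052 ≤ |z1|+|z2| = 19.3829 (verified)


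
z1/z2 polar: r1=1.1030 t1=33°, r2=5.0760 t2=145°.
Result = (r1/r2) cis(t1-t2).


r = 1.1030 / 5.0760 = 0.2173
theta = 33° - 145° = -112° = 248° (mod 360)

0.2173 cis(248°)


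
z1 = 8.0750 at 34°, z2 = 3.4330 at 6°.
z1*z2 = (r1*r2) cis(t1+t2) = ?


r = 8.0750 * 3.4330 = 27.7215
theta = 34° + 6° = 40° = 40° (mod 360)

27.7215 cis(40°)


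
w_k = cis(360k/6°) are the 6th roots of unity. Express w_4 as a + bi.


Angle = 360*4/6 = 240°
a = cos(240°) = -0.5000
b = sin(240°) = -0.8660

-0.5000 - 0.8660i
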